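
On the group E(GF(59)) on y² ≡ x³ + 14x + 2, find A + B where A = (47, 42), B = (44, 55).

(13, 27)

(47, 42) + (44, 55). λ = (55 - 42)/(44 - 47) ≡ 13/56 mod 59. 56⁻¹ ≡ 39 (mod 59), so λ ≡ 35.
  x = λ² - 47 - 44 = 1225 - 91 ≡ 13; y = λ·(47 - 13) - 42 ≡ 27. → (13, 27)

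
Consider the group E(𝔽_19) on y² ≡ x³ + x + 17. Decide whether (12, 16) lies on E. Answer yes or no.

yes

y² = 16² ≡ 9; x³ + 1x + 17 = 1757 ≡ 9 (mod 19). 9 = 9.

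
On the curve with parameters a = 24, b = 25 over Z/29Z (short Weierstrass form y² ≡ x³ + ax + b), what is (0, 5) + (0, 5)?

tangent at (0, 5): λ = (3·0² + 24)/(2·5) ≡ 24/10. 10⁻¹ ≡ 3 (mod 29) since 10·3 = 30 ≡ 1, so λ ≡ 24·3 ≡ 14.
  x = λ² - 0 - 0 = 196 - 0 ≡ 22; y = λ·(0 - 22) - 5 ≡ 6. → (22, 6)

(22, 6)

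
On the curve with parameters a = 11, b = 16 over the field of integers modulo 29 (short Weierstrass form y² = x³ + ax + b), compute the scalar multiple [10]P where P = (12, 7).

Repeated addition: build up to 10P.
2P: tangent at (12, 7): λ = (3·12² + 11)/(2·7) ≡ 8/14. 14⁻¹ ≡ 27 (mod 29), so λ ≡ 8·27 ≡ 13.
  x = λ² - 12 - 12 = 169 - 24 ≡ 0; y = λ·(12 - 0) - 7 ≡ 4. → (0, 4)
3P: (0, 4) + (12, 7). λ = (7 - 4)/(12 - 0) ≡ 3/12 mod 29. 12⁻¹ ≡ 17 (mod 29), so λ ≡ 22.
  x = λ² - 0 - 12 = 484 - 12 ≡ 8; y = λ·(0 - 8) - 4 ≡ 23. → (8, 23)
4P: (8, 23) + (12, 7). λ = (7 - 23)/(12 - 8) ≡ 13/4 mod 29. 4⁻¹ ≡ 22 (mod 29), so λ ≡ 25.
  x = λ² - 8 - 12 = 625 - 20 ≡ 25; y = λ·(8 - 25) - 23 ≡ 16. → (25, 16)
5P: (25, 16) + (12, 7). λ = (7 - 16)/(12 - 25) ≡ 20/16 mod 29. 16⁻¹ ≡ 20 (mod 29), so λ ≡ 23.
  x = λ² - 25 - 12 = 529 - 37 ≡ 28; y = λ·(25 - 28) - 16 ≡ 2. → (28, 2)
6P: (28, 2) + (12, 7). λ = (7 - 2)/(12 - 28) ≡ 5/13 mod 29. 13⁻¹ ≡ 9 (mod 29), so λ ≡ 16.
  x = λ² - 28 - 12 = 256 - 40 ≡ 13; y = λ·(28 - 13) - 2 ≡ 6. → (13, 6)
7P: (13, 6) + (12, 7). λ = (7 - 6)/(12 - 13) ≡ 1/28 mod 29. 28⁻¹ ≡ 28 (mod 29), so λ ≡ 28.
  x = λ² - 13 - 12 = 784 - 25 ≡ 5; y = λ·(13 - 5) - 6 ≡ 15. → (5, 15)
8P: (5, 15) + (12, 7). λ = (7 - 15)/(12 - 5) ≡ 21/7 mod 29. 7⁻¹ ≡ 25 (mod 29) since 7·25 = 175 ≡ 1, so λ ≡ 3.
  x = λ² - 5 - 12 = 9 - 17 ≡ 21; y = λ·(5 - 21) - 15 ≡ 24. → (21, 24)
9P: (21, 24) + (12, 7). λ = (7 - 24)/(12 - 21) ≡ 12/20 mod 29. 20⁻¹ ≡ 16 (mod 29), so λ ≡ 18.
  x = λ² - 21 - 12 = 324 - 33 ≡ 1; y = λ·(21 - 1) - 24 ≡ 17. → (1, 17)
10P: (1, 17) + (12, 7). λ = (7 - 17)/(12 - 1) ≡ 19/11 mod 29. 11⁻¹ ≡ 8 (mod 29) since 11·8 = 88 ≡ 1, so λ ≡ 7.
  x = λ² - 1 - 12 = 49 - 13 ≡ 7; y = λ·(1 - 7) - 17 ≡ 28. → (7, 28)

(7, 28)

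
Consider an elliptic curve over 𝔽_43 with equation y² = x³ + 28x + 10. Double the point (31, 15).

tangent at (31, 15): λ = (3·31² + 28)/(2·15) ≡ 30/30. 30⁻¹ ≡ 33 (mod 43), so λ ≡ 30·33 ≡ 1.
  x = λ² - 31 - 31 = 1 - 62 ≡ 25; y = λ·(31 - 25) - 15 ≡ 34. → (25, 34)

(25, 34)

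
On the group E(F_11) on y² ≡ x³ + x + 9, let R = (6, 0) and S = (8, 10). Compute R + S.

(0, 8)

(6, 0) + (8, 10). λ = (10 - 0)/(8 - 6) ≡ 10/2 mod 11. 2⁻¹ ≡ 6 (mod 11) since 2·6 = 12 ≡ 1, so λ ≡ 5.
  x = λ² - 6 - 8 = 25 - 14 ≡ 0; y = λ·(6 - 0) - 0 ≡ 8. → (0, 8)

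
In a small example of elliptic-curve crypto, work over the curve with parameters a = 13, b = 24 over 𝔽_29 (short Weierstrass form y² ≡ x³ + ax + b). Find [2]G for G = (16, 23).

(22, 5)

tangent at (16, 23): λ = (3·16² + 13)/(2·23) ≡ 27/17. 17⁻¹ ≡ 12 (mod 29), so λ ≡ 27·12 ≡ 5.
  x = λ² - 16 - 16 = 25 - 32 ≡ 22; y = λ·(16 - 22) - 23 ≡ 5. → (22, 5)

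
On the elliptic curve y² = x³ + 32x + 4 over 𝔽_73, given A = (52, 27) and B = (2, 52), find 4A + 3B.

(0, 2)

First 4A:
Repeated addition: build up to 4A.
2A: tangent at (52, 27): λ = (3·52² + 32)/(2·27) ≡ 41/54. 54⁻¹ ≡ 23 (mod 73) since 54·23 = 1242 ≡ 1, so λ ≡ 41·23 ≡ 67.
  x = λ² - 52 - 52 = 4489 - 104 ≡ 5; y = λ·(52 - 5) - 27 ≡ 56. → (5, 56)
3A: (5, 56) + (52, 27). λ = (27 - 56)/(52 - 5) ≡ 44/47 mod 73. 47⁻¹ ≡ 14 (mod 73) since 47·14 = 658 ≡ 1, so λ ≡ 32.
  x = λ² - 5 - 52 = 1024 - 57 ≡ 18; y = λ·(5 - 18) - 56 ≡ 39. → (18, 39)
4A: (18, 39) + (52, 27). λ = (27 - 39)/(52 - 18) ≡ 61/34 mod 73. 34⁻¹ ≡ 58 (mod 73), so λ ≡ 34.
  x = λ² - 18 - 52 = 1156 - 70 ≡ 64; y = λ·(18 - 64) - 39 ≡ 3. → (64, 3)
4A = (64, 3).
Next 3B:
Repeated addition: build up to 3B.
2B: tangent at (2, 52): λ = (3·2² + 32)/(2·52) ≡ 44/31. 31⁻¹ ≡ 33 (mod 73), so λ ≡ 44·33 ≡ 65.
  x = λ² - 2 - 2 = 4225 - 4 ≡ 60; y = λ·(2 - 60) - 52 ≡ 47. → (60, 47)
3B: (60, 47) + (2, 52). λ = (52 - 47)/(2 - 60) ≡ 5/15 mod 73. 15⁻¹ ≡ 39 (mod 73), so λ ≡ 49.
  x = λ² - 60 - 2 = 2401 - 62 ≡ 3; y = λ·(60 - 3) - 47 ≡ 45. → (3, 45)
3B = (3, 45).
Finally 4A + 3B:
(64, 3) + (3, 45). λ = (45 - 3)/(3 - 64) ≡ 42/12 mod 73. 12⁻¹ ≡ 67 (mod 73), so λ ≡ 40.
  x = λ² - 64 - 3 = 1600 - 67 ≡ 0; y = λ·(64 - 0) - 3 ≡ 2. → (0, 2)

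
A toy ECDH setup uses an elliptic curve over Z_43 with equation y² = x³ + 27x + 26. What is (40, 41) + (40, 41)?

(27, 20)

tangent at (40, 41): λ = (3·40² + 27)/(2·41) ≡ 11/39. 39⁻¹ ≡ 32 (mod 43), so λ ≡ 11·32 ≡ 8.
  x = λ² - 40 - 40 = 64 - 80 ≡ 27; y = λ·(40 - 27) - 41 ≡ 20. → (27, 20)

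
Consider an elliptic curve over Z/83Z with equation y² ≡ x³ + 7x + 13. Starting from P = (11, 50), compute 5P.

(67, 11)

Repeated addition: build up to 5P.
2P: tangent at (11, 50): λ = (3·11² + 7)/(2·50) ≡ 38/17. 17⁻¹ ≡ 44 (mod 83), so λ ≡ 38·44 ≡ 12.
  x = λ² - 11 - 11 = 144 - 22 ≡ 39; y = λ·(11 - 39) - 50 ≡ 29. → (39, 29)
3P: (39, 29) + (11, 50). λ = (50 - 29)/(11 - 39) ≡ 21/55 mod 83. 55⁻¹ ≡ 80 (mod 83), so λ ≡ 20.
  x = λ² - 39 - 11 = 400 - 50 ≡ 18; y = λ·(39 - 18) - 29 ≡ 59. → (18, 59)
4P: (18, 59) + (11, 50). λ = (50 - 59)/(11 - 18) ≡ 74/76 mod 83. 76⁻¹ ≡ 71 (mod 83), so λ ≡ 25.
  x = λ² - 18 - 11 = 625 - 29 ≡ 15; y = λ·(18 - 15) - 59 ≡ 16. → (15, 16)
5P: (15, 16) + (11, 50). λ = (50 - 16)/(11 - 15) ≡ 34/79 mod 83. 79⁻¹ ≡ 62 (mod 83) since 79·62 = 4898 ≡ 1, so λ ≡ 33.
  x = λ² - 15 - 11 = 1089 - 26 ≡ 67; y = λ·(15 - 67) - 16 ≡ 11. → (67, 11)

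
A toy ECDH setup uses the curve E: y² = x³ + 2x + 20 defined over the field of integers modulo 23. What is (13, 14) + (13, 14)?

tangent at (13, 14): λ = (3·13² + 2)/(2·14) ≡ 3/5. 5⁻¹ ≡ 14 (mod 23), so λ ≡ 3·14 ≡ 19.
  x = λ² - 13 - 13 = 361 - 26 ≡ 13; y = λ·(13 - 13) - 14 ≡ 9. → (13, 9)

(13, 9)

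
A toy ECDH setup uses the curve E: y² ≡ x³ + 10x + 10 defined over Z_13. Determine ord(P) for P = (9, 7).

8

2P: tangent at (9, 7): λ = (3·9² + 10)/(2·7) ≡ 6/1. 1⁻¹ ≡ 1 (mod 13) since 1·1 = 1 ≡ 1, so λ ≡ 6·1 ≡ 6.
  x = λ² - 9 - 9 = 36 - 18 ≡ 5; y = λ·(9 - 5) - 7 ≡ 4. → (5, 4)
3P: (5, 4) + (9, 7). λ = (7 - 4)/(9 - 5) ≡ 3/4 mod 13. 4⁻¹ ≡ 10 (mod 13), so λ ≡ 4.
  x = λ² - 5 - 9 = 16 - 14 ≡ 2; y = λ·(5 - 2) - 4 ≡ 8. → (2, 8)
4P: (2, 8) + (9, 7). λ = (7 - 8)/(9 - 2) ≡ 12/7 mod 13. 7⁻¹ ≡ 2 (mod 13) since 7·2 = 14 ≡ 1, so λ ≡ 11.
  x = λ² - 2 - 9 = 121 - 11 ≡ 6; y = λ·(2 - 6) - 8 ≡ 0. → (6, 0)
5P: (6, 0) + (9, 7). λ = (7 - 0)/(9 - 6) ≡ 7/3 mod 13. 3⁻¹ ≡ 9 (mod 13) since 3·9 = 27 ≡ 1, so λ ≡ 11.
  x = λ² - 6 - 9 = 121 - 15 ≡ 2; y = λ·(6 - 2) - 0 ≡ 5. → (2, 5)
6P: (2, 5) + (9, 7). λ = (7 - 5)/(9 - 2) ≡ 2/7 mod 13. 7⁻¹ ≡ 2 (mod 13) since 7·2 = 14 ≡ 1, so λ ≡ 4.
  x = λ² - 2 - 9 = 16 - 11 ≡ 5; y = λ·(2 - 5) - 5 ≡ 9. → (5, 9)
7P: (5, 9) + (9, 7). λ = (7 - 9)/(9 - 5) ≡ 11/4 mod 13. 4⁻¹ ≡ 10 (mod 13) since 4·10 = 40 ≡ 1, so λ ≡ 6.
  x = λ² - 5 - 9 = 36 - 14 ≡ 9; y = λ·(5 - 9) - 9 ≡ 6. → (9, 6)
8P: (9, 6) + (9, 7): same x and y₁ ≡ -y₂, so the sum is O.
8P = O, so the order is 8.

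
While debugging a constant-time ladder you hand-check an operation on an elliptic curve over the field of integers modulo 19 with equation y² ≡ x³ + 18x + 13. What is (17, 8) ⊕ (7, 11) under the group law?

(17, 8) + (7, 11). λ = (11 - 8)/(7 - 17) ≡ 3/9 mod 19. 9⁻¹ ≡ 17 (mod 19), so λ ≡ 13.
  x = λ² - 17 - 7 = 169 - 24 ≡ 12; y = λ·(17 - 12) - 8 ≡ 0. → (12, 0)

(12, 0)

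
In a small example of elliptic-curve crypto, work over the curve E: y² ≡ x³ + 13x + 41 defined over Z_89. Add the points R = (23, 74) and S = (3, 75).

(61, 8)

(23, 74) + (3, 75). λ = (75 - 74)/(3 - 23) ≡ 1/69 mod 89. 69⁻¹ ≡ 40 (mod 89), so λ ≡ 40.
  x = λ² - 23 - 3 = 1600 - 26 ≡ 61; y = λ·(23 - 61) - 74 ≡ 8. → (61, 8)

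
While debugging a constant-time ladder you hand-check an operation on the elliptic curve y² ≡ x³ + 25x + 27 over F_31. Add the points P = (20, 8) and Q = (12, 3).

(27, 7)

(20, 8) + (12, 3). λ = (3 - 8)/(12 - 20) ≡ 26/23 mod 31. 23⁻¹ ≡ 27 (mod 31), so λ ≡ 20.
  x = λ² - 20 - 12 = 400 - 32 ≡ 27; y = λ·(20 - 27) - 8 ≡ 7. → (27, 7)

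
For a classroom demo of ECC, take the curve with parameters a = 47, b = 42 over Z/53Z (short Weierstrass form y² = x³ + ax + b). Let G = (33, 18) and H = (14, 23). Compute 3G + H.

First 3G:
Repeated addition: build up to 3G.
2G: tangent at (33, 18): λ = (3·33² + 47)/(2·18) ≡ 28/36. 36⁻¹ ≡ 28 (mod 53) since 36·28 = 1008 ≡ 1, so λ ≡ 28·28 ≡ 42.
  x = λ² - 33 - 33 = 1764 - 66 ≡ 2; y = λ·(33 - 2) - 18 ≡ 12. → (2, 12)
3G: (2, 12) + (33, 18). λ = (18 - 12)/(33 - 2) ≡ 6/31 mod 53. 31⁻¹ ≡ 12 (mod 53) since 31·12 = 372 ≡ 1, so λ ≡ 19.
  x = λ² - 2 - 33 = 361 - 35 ≡ 8; y = λ·(2 - 8) - 12 ≡ 33. → (8, 33)
3G = (8, 33).
Finally 3G + H:
(8, 33) + (14, 23). λ = (23 - 33)/(14 - 8) ≡ 43/6 mod 53. 6⁻¹ ≡ 9 (mod 53) since 6·9 = 54 ≡ 1, so λ ≡ 16.
  x = λ² - 8 - 14 = 256 - 22 ≡ 22; y = λ·(8 - 22) - 33 ≡ 8. → (22, 8)

(22, 8)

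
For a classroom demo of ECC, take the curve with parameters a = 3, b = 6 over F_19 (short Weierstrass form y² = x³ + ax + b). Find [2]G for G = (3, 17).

tangent at (3, 17): λ = (3·3² + 3)/(2·17) ≡ 11/15. 15⁻¹ ≡ 14 (mod 19), so λ ≡ 11·14 ≡ 2.
  x = λ² - 3 - 3 = 4 - 6 ≡ 17; y = λ·(3 - 17) - 17 ≡ 12. → (17, 12)

(17, 12)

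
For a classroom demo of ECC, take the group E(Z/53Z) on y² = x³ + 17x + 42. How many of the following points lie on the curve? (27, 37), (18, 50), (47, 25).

2

(27, 37): 37² ≡ 44, rhs ≡ 44 → on.
(18, 50): 50² ≡ 9, rhs ≡ 32 → off.
(47, 25): 25² ≡ 42, rhs ≡ 42 → on.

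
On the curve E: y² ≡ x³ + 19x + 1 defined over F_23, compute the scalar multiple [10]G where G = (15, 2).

Repeated addition: build up to 10G.
2G: tangent at (15, 2): λ = (3·15² + 19)/(2·2) ≡ 4/4. 4⁻¹ ≡ 6 (mod 23), so λ ≡ 4·6 ≡ 1.
  x = λ² - 15 - 15 = 1 - 30 ≡ 17; y = λ·(15 - 17) - 2 ≡ 19. → (17, 19)
3G: (17, 19) + (15, 2). λ = (2 - 19)/(15 - 17) ≡ 6/21 mod 23. 21⁻¹ ≡ 11 (mod 23), so λ ≡ 20.
  x = λ² - 17 - 15 = 400 - 32 ≡ 0; y = λ·(17 - 0) - 19 ≡ 22. → (0, 22)
4G: (0, 22) + (15, 2). λ = (2 - 22)/(15 - 0) ≡ 3/15 mod 23. 15⁻¹ ≡ 20 (mod 23), so λ ≡ 14.
  x = λ² - 0 - 15 = 196 - 15 ≡ 20; y = λ·(0 - 20) - 22 ≡ 20. → (20, 20)
5G: (20, 20) + (15, 2). λ = (2 - 20)/(15 - 20) ≡ 5/18 mod 23. 18⁻¹ ≡ 9 (mod 23) since 18·9 = 162 ≡ 1, so λ ≡ 22.
  x = λ² - 20 - 15 = 484 - 35 ≡ 12; y = λ·(20 - 12) - 20 ≡ 18. → (12, 18)
6G: (12, 18) + (15, 2). λ = (2 - 18)/(15 - 12) ≡ 7/3 mod 23. 3⁻¹ ≡ 8 (mod 23) since 3·8 = 24 ≡ 1, so λ ≡ 10.
  x = λ² - 12 - 15 = 100 - 27 ≡ 4; y = λ·(12 - 4) - 18 ≡ 16. → (4, 16)
7G: (4, 16) + (15, 2). λ = (2 - 16)/(15 - 4) ≡ 9/11 mod 23. 11⁻¹ ≡ 21 (mod 23), so λ ≡ 5.
  x = λ² - 4 - 15 = 25 - 19 ≡ 6; y = λ·(4 - 6) - 16 ≡ 20. → (6, 20)
8G: (6, 20) + (15, 2). λ = (2 - 20)/(15 - 6) ≡ 5/9 mod 23. 9⁻¹ ≡ 18 (mod 23), so λ ≡ 21.
  x = λ² - 6 - 15 = 441 - 21 ≡ 6; y = λ·(6 - 6) - 20 ≡ 3. → (6, 3)
9G: (6, 3) + (15, 2). λ = (2 - 3)/(15 - 6) ≡ 22/9 mod 23. 9⁻¹ ≡ 18 (mod 23), so λ ≡ 5.
  x = λ² - 6 - 15 = 25 - 21 ≡ 4; y = λ·(6 - 4) - 3 ≡ 7. → (4, 7)
10G: (4, 7) + (15, 2). λ = (2 - 7)/(15 - 4) ≡ 18/11 mod 23. 11⁻¹ ≡ 21 (mod 23) since 11·21 = 231 ≡ 1, so λ ≡ 10.
  x = λ² - 4 - 15 = 100 - 19 ≡ 12; y = λ·(4 - 12) - 7 ≡ 5. → (12, 5)

(12, 5)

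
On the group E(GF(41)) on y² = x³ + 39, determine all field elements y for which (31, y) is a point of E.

x³ + 0x + 39 = 29830 ≡ 23 (mod 41).
Square roots of 23 mod 41: 8 and 33 (since 8² = 64 ≡ 23).

8, 33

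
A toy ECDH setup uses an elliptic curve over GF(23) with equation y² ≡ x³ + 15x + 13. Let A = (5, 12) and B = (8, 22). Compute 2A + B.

(14, 0)

First 2A:
Repeated addition: build up to 2A.
2A: tangent at (5, 12): λ = (3·5² + 15)/(2·12) ≡ 21/1. 1⁻¹ ≡ 1 (mod 23), so λ ≡ 21·1 ≡ 21.
  x = λ² - 5 - 5 = 441 - 10 ≡ 17; y = λ·(5 - 17) - 12 ≡ 12. → (17, 12)
2A = (17, 12).
Finally 2A + B:
(17, 12) + (8, 22). λ = (22 - 12)/(8 - 17) ≡ 10/14 mod 23. 14⁻¹ ≡ 5 (mod 23) since 14·5 = 70 ≡ 1, so λ ≡ 4.
  x = λ² - 17 - 8 = 16 - 25 ≡ 14; y = λ·(17 - 14) - 12 ≡ 0. → (14, 0)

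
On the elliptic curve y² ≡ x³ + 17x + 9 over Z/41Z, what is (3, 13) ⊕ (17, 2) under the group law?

(3, 28)

(3, 13) + (17, 2). λ = (2 - 13)/(17 - 3) ≡ 30/14 mod 41. 14⁻¹ ≡ 3 (mod 41), so λ ≡ 8.
  x = λ² - 3 - 17 = 64 - 20 ≡ 3; y = λ·(3 - 3) - 13 ≡ 28. → (3, 28)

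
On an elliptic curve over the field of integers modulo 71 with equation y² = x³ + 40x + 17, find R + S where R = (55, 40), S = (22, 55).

(30, 39)

(55, 40) + (22, 55). λ = (55 - 40)/(22 - 55) ≡ 15/38 mod 71. 38⁻¹ ≡ 43 (mod 71) since 38·43 = 1634 ≡ 1, so λ ≡ 6.
  x = λ² - 55 - 22 = 36 - 77 ≡ 30; y = λ·(55 - 30) - 40 ≡ 39. → (30, 39)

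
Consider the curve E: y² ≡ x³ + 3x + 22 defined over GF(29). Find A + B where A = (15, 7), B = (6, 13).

(15, 7) + (6, 13). λ = (13 - 7)/(6 - 15) ≡ 6/20 mod 29. 20⁻¹ ≡ 16 (mod 29) since 20·16 = 320 ≡ 1, so λ ≡ 9.
  x = λ² - 15 - 6 = 81 - 21 ≡ 2; y = λ·(15 - 2) - 7 ≡ 23. → (2, 23)

(2, 23)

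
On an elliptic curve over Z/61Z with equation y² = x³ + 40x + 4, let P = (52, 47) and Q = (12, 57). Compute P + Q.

(52, 47) + (12, 57). λ = (57 - 47)/(12 - 52) ≡ 10/21 mod 61. 21⁻¹ ≡ 32 (mod 61) since 21·32 = 672 ≡ 1, so λ ≡ 15.
  x = λ² - 52 - 12 = 225 - 64 ≡ 39; y = λ·(52 - 39) - 47 ≡ 26. → (39, 26)

(39, 26)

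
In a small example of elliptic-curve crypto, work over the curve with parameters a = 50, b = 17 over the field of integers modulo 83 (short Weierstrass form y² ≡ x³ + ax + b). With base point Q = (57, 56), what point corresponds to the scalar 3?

Repeated addition: build up to 3Q.
2Q: tangent at (57, 56): λ = (3·57² + 50)/(2·56) ≡ 3/29. 29⁻¹ ≡ 63 (mod 83) since 29·63 = 1827 ≡ 1, so λ ≡ 3·63 ≡ 23.
  x = λ² - 57 - 57 = 529 - 114 ≡ 0; y = λ·(57 - 0) - 56 ≡ 10. → (0, 10)
3Q: (0, 10) + (57, 56). λ = (56 - 10)/(57 - 0) ≡ 46/57 mod 83. 57⁻¹ ≡ 67 (mod 83), so λ ≡ 11.
  x = λ² - 0 - 57 = 121 - 57 ≡ 64; y = λ·(0 - 64) - 10 ≡ 33. → (64, 33)

(64, 33)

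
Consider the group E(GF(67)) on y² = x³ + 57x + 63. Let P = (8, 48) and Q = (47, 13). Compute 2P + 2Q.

First 2P:
Repeated addition: build up to 2P.
2P: tangent at (8, 48): λ = (3·8² + 57)/(2·48) ≡ 48/29. 29⁻¹ ≡ 37 (mod 67), so λ ≡ 48·37 ≡ 34.
  x = λ² - 8 - 8 = 1156 - 16 ≡ 1; y = λ·(8 - 1) - 48 ≡ 56. → (1, 56)
2P = (1, 56).
Next 2Q:
Repeated addition: build up to 2Q.
2Q: tangent at (47, 13): λ = (3·47² + 57)/(2·13) ≡ 51/26. 26⁻¹ ≡ 49 (mod 67) since 26·49 = 1274 ≡ 1, so λ ≡ 51·49 ≡ 20.
  x = λ² - 47 - 47 = 400 - 94 ≡ 38; y = λ·(47 - 38) - 13 ≡ 33. → (38, 33)
2Q = (38, 33).
Finally 2P + 2Q:
(1, 56) + (38, 33). λ = (33 - 56)/(38 - 1) ≡ 44/37 mod 67. 37⁻¹ ≡ 29 (mod 67), so λ ≡ 3.
  x = λ² - 1 - 38 = 9 - 39 ≡ 37; y = λ·(1 - 37) - 56 ≡ 37. → (37, 37)

(37, 37)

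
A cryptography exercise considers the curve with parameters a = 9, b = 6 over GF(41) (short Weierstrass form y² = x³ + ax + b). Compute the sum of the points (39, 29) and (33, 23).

(39, 29) + (33, 23). λ = (23 - 29)/(33 - 39) ≡ 35/35 mod 41. 35⁻¹ ≡ 34 (mod 41) since 35·34 = 1190 ≡ 1, so λ ≡ 1.
  x = λ² - 39 - 33 = 1 - 72 ≡ 11; y = λ·(39 - 11) - 29 ≡ 40. → (11, 40)

(11, 40)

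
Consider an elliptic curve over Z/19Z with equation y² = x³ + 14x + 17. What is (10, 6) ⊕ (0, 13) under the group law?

(15, 7)

(10, 6) + (0, 13). λ = (13 - 6)/(0 - 10) ≡ 7/9 mod 19. 9⁻¹ ≡ 17 (mod 19), so λ ≡ 5.
  x = λ² - 10 - 0 = 25 - 10 ≡ 15; y = λ·(10 - 15) - 6 ≡ 7. → (15, 7)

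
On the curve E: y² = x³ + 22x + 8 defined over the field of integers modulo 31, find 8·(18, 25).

Write Q = (18, 25).
Double-and-add on 8 = (1000)₂. Start with Q = (18, 25) for the leading 1-bit.
double: tangent at (18, 25): λ = (3·18² + 22)/(2·25) ≡ 2/19. 19⁻¹ ≡ 18 (mod 31), so λ ≡ 2·18 ≡ 5.
  x = λ² - 18 - 18 = 25 - 36 ≡ 20; y = λ·(18 - 20) - 25 ≡ 27. → (20, 27)
double: tangent at (20, 27): λ = (3·20² + 22)/(2·27) ≡ 13/23. 23⁻¹ ≡ 27 (mod 31), so λ ≡ 13·27 ≡ 10.
  x = λ² - 20 - 20 = 100 - 40 ≡ 29; y = λ·(20 - 29) - 27 ≡ 7. → (29, 7)
double: tangent at (29, 7): λ = (3·29² + 22)/(2·7) ≡ 3/14. 14⁻¹ ≡ 20 (mod 31) since 14·20 = 280 ≡ 1, so λ ≡ 3·20 ≡ 29.
  x = λ² - 29 - 29 = 841 - 58 ≡ 8; y = λ·(29 - 8) - 7 ≡ 13. → (8, 13)

(8, 13)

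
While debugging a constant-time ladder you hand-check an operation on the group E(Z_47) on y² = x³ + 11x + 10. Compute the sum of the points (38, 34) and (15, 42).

(15, 5)

(38, 34) + (15, 42). λ = (42 - 34)/(15 - 38) ≡ 8/24 mod 47. 24⁻¹ ≡ 2 (mod 47), so λ ≡ 16.
  x = λ² - 38 - 15 = 256 - 53 ≡ 15; y = λ·(38 - 15) - 34 ≡ 5. → (15, 5)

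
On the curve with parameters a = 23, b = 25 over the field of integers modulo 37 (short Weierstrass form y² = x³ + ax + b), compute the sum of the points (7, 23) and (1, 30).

(7, 23) + (1, 30). λ = (30 - 23)/(1 - 7) ≡ 7/31 mod 37. 31⁻¹ ≡ 6 (mod 37), so λ ≡ 5.
  x = λ² - 7 - 1 = 25 - 8 ≡ 17; y = λ·(7 - 17) - 23 ≡ 1. → (17, 1)

(17, 1)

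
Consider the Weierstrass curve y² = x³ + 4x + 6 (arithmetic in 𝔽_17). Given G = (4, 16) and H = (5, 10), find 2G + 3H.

First 2G:
Repeated addition: build up to 2G.
2G: tangent at (4, 16): λ = (3·4² + 4)/(2·16) ≡ 1/15. 15⁻¹ ≡ 8 (mod 17) since 15·8 = 120 ≡ 1, so λ ≡ 1·8 ≡ 8.
  x = λ² - 4 - 4 = 64 - 8 ≡ 5; y = λ·(4 - 5) - 16 ≡ 10. → (5, 10)
2G = (5, 10).
Next 3H:
Repeated addition: build up to 3H.
2H: tangent at (5, 10): λ = (3·5² + 4)/(2·10) ≡ 11/3. 3⁻¹ ≡ 6 (mod 17), so λ ≡ 11·6 ≡ 15.
  x = λ² - 5 - 5 = 225 - 10 ≡ 11; y = λ·(5 - 11) - 10 ≡ 2. → (11, 2)
3H: (11, 2) + (5, 10). λ = (10 - 2)/(5 - 11) ≡ 8/11 mod 17. 11⁻¹ ≡ 14 (mod 17), so λ ≡ 10.
  x = λ² - 11 - 5 = 100 - 16 ≡ 16; y = λ·(11 - 16) - 2 ≡ 16. → (16, 16)
3H = (16, 16).
Finally 2G + 3H:
(5, 10) + (16, 16). λ = (16 - 10)/(16 - 5) ≡ 6/11 mod 17. 11⁻¹ ≡ 14 (mod 17), so λ ≡ 16.
  x = λ² - 5 - 16 = 256 - 21 ≡ 14; y = λ·(5 - 14) - 10 ≡ 16. → (14, 16)

(14, 16)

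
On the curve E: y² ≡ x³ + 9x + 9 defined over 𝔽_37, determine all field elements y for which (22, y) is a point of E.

none

x³ + 9x + 9 = 10855 ≡ 14 (mod 37).
14 is a non-residue mod 37; no y exists.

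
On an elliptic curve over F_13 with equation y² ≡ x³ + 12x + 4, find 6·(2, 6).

Write Q = (2, 6).
Double-and-add on 6 = (110)₂. Start with Q = (2, 6) for the leading 1-bit.
double: tangent at (2, 6): λ = (3·2² + 12)/(2·6) ≡ 11/12. 12⁻¹ ≡ 12 (mod 13), so λ ≡ 11·12 ≡ 2.
  x = λ² - 2 - 2 = 4 - 4 ≡ 0; y = λ·(2 - 0) - 6 ≡ 11. → (0, 11)
add Q: (0, 11) + (2, 6). λ = (6 - 11)/(2 - 0) ≡ 8/2 mod 13. 2⁻¹ ≡ 7 (mod 13), so λ ≡ 4.
  x = λ² - 0 - 2 = 16 - 2 ≡ 1; y = λ·(0 - 1) - 11 ≡ 11. → (1, 11)
double: tangent at (1, 11): λ = (3·1² + 12)/(2·11) ≡ 2/9. 9⁻¹ ≡ 3 (mod 13), so λ ≡ 2·3 ≡ 6.
  x = λ² - 1 - 1 = 36 - 2 ≡ 8; y = λ·(1 - 8) - 11 ≡ 12. → (8, 12)

(8, 12)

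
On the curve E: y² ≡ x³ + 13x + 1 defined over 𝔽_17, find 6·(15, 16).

Write P = (15, 16).
Double-and-add on 6 = (110)₂. Start with P = (15, 16) for the leading 1-bit.
double: tangent at (15, 16): λ = (3·15² + 13)/(2·16) ≡ 8/15. 15⁻¹ ≡ 8 (mod 17), so λ ≡ 8·8 ≡ 13.
  x = λ² - 15 - 15 = 169 - 30 ≡ 3; y = λ·(15 - 3) - 16 ≡ 4. → (3, 4)
add P: (3, 4) + (15, 16). λ = (16 - 4)/(15 - 3) ≡ 12/12 mod 17. 12⁻¹ ≡ 10 (mod 17) since 12·10 = 120 ≡ 1, so λ ≡ 1.
  x = λ² - 3 - 15 = 1 - 18 ≡ 0; y = λ·(3 - 0) - 4 ≡ 16. → (0, 16)
double: tangent at (0, 16): λ = (3·0² + 13)/(2·16) ≡ 13/15. 15⁻¹ ≡ 8 (mod 17), so λ ≡ 13·8 ≡ 2.
  x = λ² - 0 - 0 = 4 - 0 ≡ 4; y = λ·(0 - 4) - 16 ≡ 10. → (4, 10)

(4, 10)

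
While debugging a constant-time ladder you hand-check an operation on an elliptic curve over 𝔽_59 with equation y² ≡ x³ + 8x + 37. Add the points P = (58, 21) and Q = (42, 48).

(58, 21) + (42, 48). λ = (48 - 21)/(42 - 58) ≡ 27/43 mod 59. 43⁻¹ ≡ 11 (mod 59), so λ ≡ 2.
  x = λ² - 58 - 42 = 4 - 100 ≡ 22; y = λ·(58 - 22) - 21 ≡ 51. → (22, 51)

(22, 51)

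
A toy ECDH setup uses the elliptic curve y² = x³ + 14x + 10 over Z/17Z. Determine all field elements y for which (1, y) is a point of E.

x³ + 14x + 10 = 25 ≡ 8 (mod 17).
Square roots of 8 mod 17: 5 and 12 (since 5² = 25 ≡ 8).

5, 12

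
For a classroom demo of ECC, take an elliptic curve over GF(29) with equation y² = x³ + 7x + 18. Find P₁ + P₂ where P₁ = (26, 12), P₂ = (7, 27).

(26, 12) + (7, 27). λ = (27 - 12)/(7 - 26) ≡ 15/10 mod 29. 10⁻¹ ≡ 3 (mod 29) since 10·3 = 30 ≡ 1, so λ ≡ 16.
  x = λ² - 26 - 7 = 256 - 33 ≡ 20; y = λ·(26 - 20) - 12 ≡ 26. → (20, 26)

(20, 26)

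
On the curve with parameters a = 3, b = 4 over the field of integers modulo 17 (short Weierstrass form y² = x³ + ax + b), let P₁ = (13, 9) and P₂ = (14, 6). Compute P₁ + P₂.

(16, 0)

(13, 9) + (14, 6). λ = (6 - 9)/(14 - 13) ≡ 14/1 mod 17. 1⁻¹ ≡ 1 (mod 17) since 1·1 = 1 ≡ 1, so λ ≡ 14.
  x = λ² - 13 - 14 = 196 - 27 ≡ 16; y = λ·(13 - 16) - 9 ≡ 0. → (16, 0)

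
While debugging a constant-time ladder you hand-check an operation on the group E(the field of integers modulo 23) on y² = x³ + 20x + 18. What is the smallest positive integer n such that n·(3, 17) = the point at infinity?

2P: tangent at (3, 17): λ = (3·3² + 20)/(2·17) ≡ 1/11. 11⁻¹ ≡ 21 (mod 23) since 11·21 = 231 ≡ 1, so λ ≡ 1·21 ≡ 21.
  x = λ² - 3 - 3 = 441 - 6 ≡ 21; y = λ·(3 - 21) - 17 ≡ 19. → (21, 19)
3P: (21, 19) + (3, 17). λ = (17 - 19)/(3 - 21) ≡ 21/5 mod 23. 5⁻¹ ≡ 14 (mod 23), so λ ≡ 18.
  x = λ² - 21 - 3 = 324 - 24 ≡ 1; y = λ·(21 - 1) - 19 ≡ 19. → (1, 19)
4P: (1, 19) + (3, 17). λ = (17 - 19)/(3 - 1) ≡ 21/2 mod 23. 2⁻¹ ≡ 12 (mod 23) since 2·12 = 24 ≡ 1, so λ ≡ 22.
  x = λ² - 1 - 3 = 484 - 4 ≡ 20; y = λ·(1 - 20) - 19 ≡ 0. → (20, 0)
5P: (20, 0) + (3, 17). λ = (17 - 0)/(3 - 20) ≡ 17/6 mod 23. 6⁻¹ ≡ 4 (mod 23) since 6·4 = 24 ≡ 1, so λ ≡ 22.
  x = λ² - 20 - 3 = 484 - 23 ≡ 1; y = λ·(20 - 1) - 0 ≡ 4. → (1, 4)
6P: (1, 4) + (3, 17). λ = (17 - 4)/(3 - 1) ≡ 13/2 mod 23. 2⁻¹ ≡ 12 (mod 23), so λ ≡ 18.
  x = λ² - 1 - 3 = 324 - 4 ≡ 21; y = λ·(1 - 21) - 4 ≡ 4. → (21, 4)
7P: (21, 4) + (3, 17). λ = (17 - 4)/(3 - 21) ≡ 13/5 mod 23. 5⁻¹ ≡ 14 (mod 23) since 5·14 = 70 ≡ 1, so λ ≡ 21.
  x = λ² - 21 - 3 = 441 - 24 ≡ 3; y = λ·(21 - 3) - 4 ≡ 6. → (3, 6)
8P: (3, 6) + (3, 17): same x and y₁ ≡ -y₂, so the sum is the point at infinity.
8P = the point at infinity, so the order is 8.

8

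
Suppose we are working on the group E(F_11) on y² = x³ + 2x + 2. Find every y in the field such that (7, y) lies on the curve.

x³ + 2x + 2 = 359 ≡ 7 (mod 11).
7 is a non-residue mod 11; no y exists.

none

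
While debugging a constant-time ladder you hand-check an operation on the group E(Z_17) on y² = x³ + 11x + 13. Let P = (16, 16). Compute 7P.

(2, 3)

Double-and-add on 7 = (111)₂. Start with P = (16, 16) for the leading 1-bit.
double: tangent at (16, 16): λ = (3·16² + 11)/(2·16) ≡ 14/15. 15⁻¹ ≡ 8 (mod 17) since 15·8 = 120 ≡ 1, so λ ≡ 14·8 ≡ 10.
  x = λ² - 16 - 16 = 100 - 32 ≡ 0; y = λ·(16 - 0) - 16 ≡ 8. → (0, 8)
add P: (0, 8) + (16, 16). λ = (16 - 8)/(16 - 0) ≡ 8/16 mod 17. 16⁻¹ ≡ 16 (mod 17), so λ ≡ 9.
  x = λ² - 0 - 16 = 81 - 16 ≡ 14; y = λ·(0 - 14) - 8 ≡ 2. → (14, 2)
double: tangent at (14, 2): λ = (3·14² + 11)/(2·2) ≡ 4/4. 4⁻¹ ≡ 13 (mod 17) since 4·13 = 52 ≡ 1, so λ ≡ 4·13 ≡ 1.
  x = λ² - 14 - 14 = 1 - 28 ≡ 7; y = λ·(14 - 7) - 2 ≡ 5. → (7, 5)
add P: (7, 5) + (16, 16). λ = (16 - 5)/(16 - 7) ≡ 11/9 mod 17. 9⁻¹ ≡ 2 (mod 17), so λ ≡ 5.
  x = λ² - 7 - 16 = 25 - 23 ≡ 2; y = λ·(7 - 2) - 5 ≡ 3. → (2, 3)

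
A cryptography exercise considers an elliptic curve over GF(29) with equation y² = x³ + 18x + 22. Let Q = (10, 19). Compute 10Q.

Double-and-add on 10 = (1010)₂. Start with Q = (10, 19) for the leading 1-bit.
double: tangent at (10, 19): λ = (3·10² + 18)/(2·19) ≡ 28/9. 9⁻¹ ≡ 13 (mod 29) since 9·13 = 117 ≡ 1, so λ ≡ 28·13 ≡ 16.
  x = λ² - 10 - 10 = 256 - 20 ≡ 4; y = λ·(10 - 4) - 19 ≡ 19. → (4, 19)
double: tangent at (4, 19): λ = (3·4² + 18)/(2·19) ≡ 8/9. 9⁻¹ ≡ 13 (mod 29) since 9·13 = 117 ≡ 1, so λ ≡ 8·13 ≡ 17.
  x = λ² - 4 - 4 = 289 - 8 ≡ 20; y = λ·(4 - 20) - 19 ≡ 28. → (20, 28)
add Q: (20, 28) + (10, 19). λ = (19 - 28)/(10 - 20) ≡ 20/19 mod 29. 19⁻¹ ≡ 26 (mod 29) since 19·26 = 494 ≡ 1, so λ ≡ 27.
  x = λ² - 20 - 10 = 729 - 30 ≡ 3; y = λ·(20 - 3) - 28 ≡ 25. → (3, 25)
double: tangent at (3, 25): λ = (3·3² + 18)/(2·25) ≡ 16/21. 21⁻¹ ≡ 18 (mod 29), so λ ≡ 16·18 ≡ 27.
  x = λ² - 3 - 3 = 729 - 6 ≡ 27; y = λ·(3 - 27) - 25 ≡ 23. → (27, 23)

(27, 23)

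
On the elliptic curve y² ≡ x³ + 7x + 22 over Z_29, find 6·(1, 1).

Write Q = (1, 1).
Repeated addition: build up to 6Q.
2Q: tangent at (1, 1): λ = (3·1² + 7)/(2·1) ≡ 10/2. 2⁻¹ ≡ 15 (mod 29), so λ ≡ 10·15 ≡ 5.
  x = λ² - 1 - 1 = 25 - 2 ≡ 23; y = λ·(1 - 23) - 1 ≡ 5. → (23, 5)
3Q: (23, 5) + (1, 1). λ = (1 - 5)/(1 - 23) ≡ 25/7 mod 29. 7⁻¹ ≡ 25 (mod 29), so λ ≡ 16.
  x = λ² - 23 - 1 = 256 - 24 ≡ 0; y = λ·(23 - 0) - 5 ≡ 15. → (0, 15)
4Q: (0, 15) + (1, 1). λ = (1 - 15)/(1 - 0) ≡ 15/1 mod 29. 1⁻¹ ≡ 1 (mod 29), so λ ≡ 15.
  x = λ² - 0 - 1 = 225 - 1 ≡ 21; y = λ·(0 - 21) - 15 ≡ 18. → (21, 18)
5Q: (21, 18) + (1, 1). λ = (1 - 18)/(1 - 21) ≡ 12/9 mod 29. 9⁻¹ ≡ 13 (mod 29), so λ ≡ 11.
  x = λ² - 21 - 1 = 121 - 22 ≡ 12; y = λ·(21 - 12) - 18 ≡ 23. → (12, 23)
6Q: (12, 23) + (1, 1). λ = (1 - 23)/(1 - 12) ≡ 7/18 mod 29. 18⁻¹ ≡ 21 (mod 29), so λ ≡ 2.
  x = λ² - 12 - 1 = 4 - 13 ≡ 20; y = λ·(12 - 20) - 23 ≡ 19. → (20, 19)

(20, 19)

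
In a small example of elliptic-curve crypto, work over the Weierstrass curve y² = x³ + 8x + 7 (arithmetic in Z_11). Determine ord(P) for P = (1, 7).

7

2P: tangent at (1, 7): λ = (3·1² + 8)/(2·7) ≡ 0/3. 3⁻¹ ≡ 4 (mod 11), so λ ≡ 0·4 ≡ 0.
  x = λ² - 1 - 1 = 0 - 2 ≡ 9; y = λ·(1 - 9) - 7 ≡ 4. → (9, 4)
3P: (9, 4) + (1, 7). λ = (7 - 4)/(1 - 9) ≡ 3/3 mod 11. 3⁻¹ ≡ 4 (mod 11), so λ ≡ 1.
  x = λ² - 9 - 1 = 1 - 10 ≡ 2; y = λ·(9 - 2) - 4 ≡ 3. → (2, 3)
4P: (2, 3) + (1, 7). λ = (7 - 3)/(1 - 2) ≡ 4/10 mod 11. 10⁻¹ ≡ 10 (mod 11), so λ ≡ 7.
  x = λ² - 2 - 1 = 49 - 3 ≡ 2; y = λ·(2 - 2) - 3 ≡ 8. → (2, 8)
5P: (2, 8) + (1, 7). λ = (7 - 8)/(1 - 2) ≡ 10/10 mod 11. 10⁻¹ ≡ 10 (mod 11), so λ ≡ 1.
  x = λ² - 2 - 1 = 1 - 3 ≡ 9; y = λ·(2 - 9) - 8 ≡ 7. → (9, 7)
6P: (9, 7) + (1, 7). λ = (7 - 7)/(1 - 9) ≡ 0/3 mod 11. 3⁻¹ ≡ 4 (mod 11), so λ ≡ 0.
  x = λ² - 9 - 1 = 0 - 10 ≡ 1; y = λ·(9 - 1) - 7 ≡ 4. → (1, 4)
7P: (1, 4) + (1, 7): same x and y₁ ≡ -y₂, so the sum is O.
7P = O, so the order is 7.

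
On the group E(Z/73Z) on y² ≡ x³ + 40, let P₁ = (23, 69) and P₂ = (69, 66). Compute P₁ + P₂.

(23, 69) + (69, 66). λ = (66 - 69)/(69 - 23) ≡ 70/46 mod 73. 46⁻¹ ≡ 27 (mod 73), so λ ≡ 65.
  x = λ² - 23 - 69 = 4225 - 92 ≡ 45; y = λ·(23 - 45) - 69 ≡ 34. → (45, 34)

(45, 34)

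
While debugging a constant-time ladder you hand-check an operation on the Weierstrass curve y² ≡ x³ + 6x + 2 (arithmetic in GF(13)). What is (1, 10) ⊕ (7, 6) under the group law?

(1, 10) + (7, 6). λ = (6 - 10)/(7 - 1) ≡ 9/6 mod 13. 6⁻¹ ≡ 11 (mod 13) since 6·11 = 66 ≡ 1, so λ ≡ 8.
  x = λ² - 1 - 7 = 64 - 8 ≡ 4; y = λ·(1 - 4) - 10 ≡ 5. → (4, 5)

(4, 5)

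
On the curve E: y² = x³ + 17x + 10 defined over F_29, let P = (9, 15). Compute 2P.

(12, 17)

tangent at (9, 15): λ = (3·9² + 17)/(2·15) ≡ 28/1. 1⁻¹ ≡ 1 (mod 29), so λ ≡ 28·1 ≡ 28.
  x = λ² - 9 - 9 = 784 - 18 ≡ 12; y = λ·(9 - 12) - 15 ≡ 17. → (12, 17)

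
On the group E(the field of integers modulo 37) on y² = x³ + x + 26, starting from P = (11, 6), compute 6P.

Double-and-add on 6 = (110)₂. Start with P = (11, 6) for the leading 1-bit.
double: tangent at (11, 6): λ = (3·11² + 1)/(2·6) ≡ 31/12. 12⁻¹ ≡ 34 (mod 37), so λ ≡ 31·34 ≡ 18.
  x = λ² - 11 - 11 = 324 - 22 ≡ 6; y = λ·(11 - 6) - 6 ≡ 10. → (6, 10)
add P: (6, 10) + (11, 6). λ = (6 - 10)/(11 - 6) ≡ 33/5 mod 37. 5⁻¹ ≡ 15 (mod 37), so λ ≡ 14.
  x = λ² - 6 - 11 = 196 - 17 ≡ 31; y = λ·(6 - 31) - 10 ≡ 10. → (31, 10)
double: tangent at (31, 10): λ = (3·31² + 1)/(2·10) ≡ 35/20. 20⁻¹ ≡ 13 (mod 37), so λ ≡ 35·13 ≡ 11.
  x = λ² - 31 - 31 = 121 - 62 ≡ 22; y = λ·(31 - 22) - 10 ≡ 15. → (22, 15)

(22, 15)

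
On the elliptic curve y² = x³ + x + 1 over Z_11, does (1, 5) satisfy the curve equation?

yes

y² = 5² ≡ 3; x³ + 1x + 1 = 3 ≡ 3 (mod 11). 3 = 3.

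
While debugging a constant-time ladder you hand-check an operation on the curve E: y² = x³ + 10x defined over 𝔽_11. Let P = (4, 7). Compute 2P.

tangent at (4, 7): λ = (3·4² + 10)/(2·7) ≡ 3/3. 3⁻¹ ≡ 4 (mod 11) since 3·4 = 12 ≡ 1, so λ ≡ 3·4 ≡ 1.
  x = λ² - 4 - 4 = 1 - 8 ≡ 4; y = λ·(4 - 4) - 7 ≡ 4. → (4, 4)

(4, 4)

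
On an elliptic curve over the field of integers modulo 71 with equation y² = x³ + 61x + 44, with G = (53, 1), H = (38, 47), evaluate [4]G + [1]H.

First 4G:
Double-and-add on 4 = (100)₂. Start with G = (53, 1) for the leading 1-bit.
double: tangent at (53, 1): λ = (3·53² + 61)/(2·1) ≡ 39/2. 2⁻¹ ≡ 36 (mod 71) since 2·36 = 72 ≡ 1, so λ ≡ 39·36 ≡ 55.
  x = λ² - 53 - 53 = 3025 - 106 ≡ 8; y = λ·(53 - 8) - 1 ≡ 60. → (8, 60)
double: tangent at (8, 60): λ = (3·8² + 61)/(2·60) ≡ 40/49. 49⁻¹ ≡ 29 (mod 71), so λ ≡ 40·29 ≡ 24.
  x = λ² - 8 - 8 = 576 - 16 ≡ 63; y = λ·(8 - 63) - 60 ≡ 40. → (63, 40)
4G = (63, 40).
Finally 4G + H:
(63, 40) + (38, 47). λ = (47 - 40)/(38 - 63) ≡ 7/46 mod 71. 46⁻¹ ≡ 17 (mod 71) since 46·17 = 782 ≡ 1, so λ ≡ 48.
  x = λ² - 63 - 38 = 2304 - 101 ≡ 2; y = λ·(63 - 2) - 40 ≡ 48. → (2, 48)

(2, 48)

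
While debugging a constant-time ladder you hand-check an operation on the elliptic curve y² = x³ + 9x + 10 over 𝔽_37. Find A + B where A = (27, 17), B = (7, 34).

(4, 6)

(27, 17) + (7, 34). λ = (34 - 17)/(7 - 27) ≡ 17/17 mod 37. 17⁻¹ ≡ 24 (mod 37) since 17·24 = 408 ≡ 1, so λ ≡ 1.
  x = λ² - 27 - 7 = 1 - 34 ≡ 4; y = λ·(27 - 4) - 17 ≡ 6. → (4, 6)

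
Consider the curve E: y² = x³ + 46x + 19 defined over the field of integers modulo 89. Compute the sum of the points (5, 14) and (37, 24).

(5, 14) + (37, 24). λ = (24 - 14)/(37 - 5) ≡ 10/32 mod 89. 32⁻¹ ≡ 64 (mod 89), so λ ≡ 17.
  x = λ² - 5 - 37 = 289 - 42 ≡ 69; y = λ·(5 - 69) - 14 ≡ 55. → (69, 55)

(69, 55)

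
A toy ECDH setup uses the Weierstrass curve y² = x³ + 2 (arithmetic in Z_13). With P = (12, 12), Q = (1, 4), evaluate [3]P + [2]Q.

First 3P:
Repeated addition: build up to 3P.
2P: tangent at (12, 12): λ = (3·12² + 0)/(2·12) ≡ 3/11. 11⁻¹ ≡ 6 (mod 13), so λ ≡ 3·6 ≡ 5.
  x = λ² - 12 - 12 = 25 - 24 ≡ 1; y = λ·(12 - 1) - 12 ≡ 4. → (1, 4)
3P: (1, 4) + (12, 12). λ = (12 - 4)/(12 - 1) ≡ 8/11 mod 13. 11⁻¹ ≡ 6 (mod 13), so λ ≡ 9.
  x = λ² - 1 - 12 = 81 - 13 ≡ 3; y = λ·(1 - 3) - 4 ≡ 4. → (3, 4)
3P = (3, 4).
Next 2Q:
Repeated addition: build up to 2Q.
2Q: tangent at (1, 4): λ = (3·1² + 0)/(2·4) ≡ 3/8. 8⁻¹ ≡ 5 (mod 13) since 8·5 = 40 ≡ 1, so λ ≡ 3·5 ≡ 2.
  x = λ² - 1 - 1 = 4 - 2 ≡ 2; y = λ·(1 - 2) - 4 ≡ 7. → (2, 7)
2Q = (2, 7).
Finally 3P + 2Q:
(3, 4) + (2, 7). λ = (7 - 4)/(2 - 3) ≡ 3/12 mod 13. 12⁻¹ ≡ 12 (mod 13) since 12·12 = 144 ≡ 1, so λ ≡ 10.
  x = λ² - 3 - 2 = 100 - 5 ≡ 4; y = λ·(3 - 4) - 4 ≡ 12. → (4, 12)

(4, 12)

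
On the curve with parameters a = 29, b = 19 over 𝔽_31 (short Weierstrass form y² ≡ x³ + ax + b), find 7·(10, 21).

(23, 22)

Write Q = (10, 21).
Repeated addition: build up to 7Q.
2Q: tangent at (10, 21): λ = (3·10² + 29)/(2·21) ≡ 19/11. 11⁻¹ ≡ 17 (mod 31), so λ ≡ 19·17 ≡ 13.
  x = λ² - 10 - 10 = 169 - 20 ≡ 25; y = λ·(10 - 25) - 21 ≡ 1. → (25, 1)
3Q: (25, 1) + (10, 21). λ = (21 - 1)/(10 - 25) ≡ 20/16 mod 31. 16⁻¹ ≡ 2 (mod 31), so λ ≡ 9.
  x = λ² - 25 - 10 = 81 - 35 ≡ 15; y = λ·(25 - 15) - 1 ≡ 27. → (15, 27)
4Q: (15, 27) + (10, 21). λ = (21 - 27)/(10 - 15) ≡ 25/26 mod 31. 26⁻¹ ≡ 6 (mod 31) since 26·6 = 156 ≡ 1, so λ ≡ 26.
  x = λ² - 15 - 10 = 676 - 25 ≡ 0; y = λ·(15 - 0) - 27 ≡ 22. → (0, 22)
5Q: (0, 22) + (10, 21). λ = (21 - 22)/(10 - 0) ≡ 30/10 mod 31. 10⁻¹ ≡ 28 (mod 31) since 10·28 = 280 ≡ 1, so λ ≡ 3.
  x = λ² - 0 - 10 = 9 - 10 ≡ 30; y = λ·(0 - 30) - 22 ≡ 12. → (30, 12)
6Q: (30, 12) + (10, 21). λ = (21 - 12)/(10 - 30) ≡ 9/11 mod 31. 11⁻¹ ≡ 17 (mod 31) since 11·17 = 187 ≡ 1, so λ ≡ 29.
  x = λ² - 30 - 10 = 841 - 40 ≡ 26; y = λ·(30 - 26) - 12 ≡ 11. → (26, 11)
7Q: (26, 11) + (10, 21). λ = (21 - 11)/(10 - 26) ≡ 10/15 mod 31. 15⁻¹ ≡ 29 (mod 31), so λ ≡ 11.
  x = λ² - 26 - 10 = 121 - 36 ≡ 23; y = λ·(26 - 23) - 11 ≡ 22. → (23, 22)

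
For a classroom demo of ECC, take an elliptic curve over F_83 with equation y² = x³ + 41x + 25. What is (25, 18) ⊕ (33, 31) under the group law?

(3, 80)

(25, 18) + (33, 31). λ = (31 - 18)/(33 - 25) ≡ 13/8 mod 83. 8⁻¹ ≡ 52 (mod 83), so λ ≡ 12.
  x = λ² - 25 - 33 = 144 - 58 ≡ 3; y = λ·(25 - 3) - 18 ≡ 80. → (3, 80)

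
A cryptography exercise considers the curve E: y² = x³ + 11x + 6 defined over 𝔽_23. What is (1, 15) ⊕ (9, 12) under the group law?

(1, 15) + (9, 12). λ = (12 - 15)/(9 - 1) ≡ 20/8 mod 23. 8⁻¹ ≡ 3 (mod 23) since 8·3 = 24 ≡ 1, so λ ≡ 14.
  x = λ² - 1 - 9 = 196 - 10 ≡ 2; y = λ·(1 - 2) - 15 ≡ 17. → (2, 17)

(2, 17)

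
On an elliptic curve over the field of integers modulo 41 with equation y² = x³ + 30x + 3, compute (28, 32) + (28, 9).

The two points share x = 28 and their y-coordinates satisfy 32 + 9 ≡ 0 (mod 41), so they are inverses. Their sum is O.

O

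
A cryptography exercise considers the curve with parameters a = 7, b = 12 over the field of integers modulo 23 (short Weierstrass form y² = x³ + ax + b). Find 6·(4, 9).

Write P = (4, 9).
Repeated addition: build up to 6P.
2P: tangent at (4, 9): λ = (3·4² + 7)/(2·9) ≡ 9/18. 18⁻¹ ≡ 9 (mod 23), so λ ≡ 9·9 ≡ 12.
  x = λ² - 4 - 4 = 144 - 8 ≡ 21; y = λ·(4 - 21) - 9 ≡ 17. → (21, 17)
3P: (21, 17) + (4, 9). λ = (9 - 17)/(4 - 21) ≡ 15/6 mod 23. 6⁻¹ ≡ 4 (mod 23) since 6·4 = 24 ≡ 1, so λ ≡ 14.
  x = λ² - 21 - 4 = 196 - 25 ≡ 10; y = λ·(21 - 10) - 17 ≡ 22. → (10, 22)
4P: (10, 22) + (4, 9). λ = (9 - 22)/(4 - 10) ≡ 10/17 mod 23. 17⁻¹ ≡ 19 (mod 23), so λ ≡ 6.
  x = λ² - 10 - 4 = 36 - 14 ≡ 22; y = λ·(10 - 22) - 22 ≡ 21. → (22, 21)
5P: (22, 21) + (4, 9). λ = (9 - 21)/(4 - 22) ≡ 11/5 mod 23. 5⁻¹ ≡ 14 (mod 23), so λ ≡ 16.
  x = λ² - 22 - 4 = 256 - 26 ≡ 0; y = λ·(22 - 0) - 21 ≡ 9. → (0, 9)
6P: (0, 9) + (4, 9). λ = (9 - 9)/(4 - 0) ≡ 0/4 mod 23. 4⁻¹ ≡ 6 (mod 23), so λ ≡ 0.
  x = λ² - 0 - 4 = 0 - 4 ≡ 19; y = λ·(0 - 19) - 9 ≡ 14. → (19, 14)

(19, 14)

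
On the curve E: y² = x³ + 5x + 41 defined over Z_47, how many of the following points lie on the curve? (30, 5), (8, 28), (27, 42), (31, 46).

3

(30, 5): 5² ≡ 25, rhs ≡ 25 → on.
(8, 28): 28² ≡ 32, rhs ≡ 29 → off.
(27, 42): 42² ≡ 25, rhs ≡ 25 → on.
(31, 46): 46² ≡ 1, rhs ≡ 1 → on.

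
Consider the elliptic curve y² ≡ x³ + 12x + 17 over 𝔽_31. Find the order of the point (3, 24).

11

2P: tangent at (3, 24): λ = (3·3² + 12)/(2·24) ≡ 8/17. 17⁻¹ ≡ 11 (mod 31), so λ ≡ 8·11 ≡ 26.
  x = λ² - 3 - 3 = 676 - 6 ≡ 19; y = λ·(3 - 19) - 24 ≡ 25. → (19, 25)
3P: (19, 25) + (3, 24). λ = (24 - 25)/(3 - 19) ≡ 30/15 mod 31. 15⁻¹ ≡ 29 (mod 31), so λ ≡ 2.
  x = λ² - 19 - 3 = 4 - 22 ≡ 13; y = λ·(19 - 13) - 25 ≡ 18. → (13, 18)
4P: (13, 18) + (3, 24). λ = (24 - 18)/(3 - 13) ≡ 6/21 mod 31. 21⁻¹ ≡ 3 (mod 31), so λ ≡ 18.
  x = λ² - 13 - 3 = 324 - 16 ≡ 29; y = λ·(13 - 29) - 18 ≡ 4. → (29, 4)
5P: (29, 4) + (3, 24). λ = (24 - 4)/(3 - 29) ≡ 20/5 mod 31. 5⁻¹ ≡ 25 (mod 31), so λ ≡ 4.
  x = λ² - 29 - 3 = 16 - 32 ≡ 15; y = λ·(29 - 15) - 4 ≡ 21. → (15, 21)
6P: (15, 21) + (3, 24). λ = (24 - 21)/(3 - 15) ≡ 3/19 mod 31. 19⁻¹ ≡ 18 (mod 31) since 19·18 = 342 ≡ 1, so λ ≡ 23.
  x = λ² - 15 - 3 = 529 - 18 ≡ 15; y = λ·(15 - 15) - 21 ≡ 10. → (15, 10)
7P: (15, 10) + (3, 24). λ = (24 - 10)/(3 - 15) ≡ 14/19 mod 31. 19⁻¹ ≡ 18 (mod 31) since 19·18 = 342 ≡ 1, so λ ≡ 4.
  x = λ² - 15 - 3 = 16 - 18 ≡ 29; y = λ·(15 - 29) - 10 ≡ 27. → (29, 27)
8P: (29, 27) + (3, 24). λ = (24 - 27)/(3 - 29) ≡ 28/5 mod 31. 5⁻¹ ≡ 25 (mod 31), so λ ≡ 18.
  x = λ² - 29 - 3 = 324 - 32 ≡ 13; y = λ·(29 - 13) - 27 ≡ 13. → (13, 13)
9P: (13, 13) + (3, 24). λ = (24 - 13)/(3 - 13) ≡ 11/21 mod 31. 21⁻¹ ≡ 3 (mod 31), so λ ≡ 2.
  x = λ² - 13 - 3 = 4 - 16 ≡ 19; y = λ·(13 - 19) - 13 ≡ 6. → (19, 6)
10P: (19, 6) + (3, 24). λ = (24 - 6)/(3 - 19) ≡ 18/15 mod 31. 15⁻¹ ≡ 29 (mod 31), so λ ≡ 26.
  x = λ² - 19 - 3 = 676 - 22 ≡ 3; y = λ·(19 - 3) - 6 ≡ 7. → (3, 7)
11P: (3, 7) + (3, 24): same x and y₁ ≡ -y₂, so the sum is O.
11P = O, so the order is 11.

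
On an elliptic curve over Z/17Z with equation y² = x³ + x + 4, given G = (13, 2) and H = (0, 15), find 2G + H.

First 2G:
Repeated addition: build up to 2G.
2G: tangent at (13, 2): λ = (3·13² + 1)/(2·2) ≡ 15/4. 4⁻¹ ≡ 13 (mod 17), so λ ≡ 15·13 ≡ 8.
  x = λ² - 13 - 13 = 64 - 26 ≡ 4; y = λ·(13 - 4) - 2 ≡ 2. → (4, 2)
2G = (4, 2).
Finally 2G + H:
(4, 2) + (0, 15). λ = (15 - 2)/(0 - 4) ≡ 13/13 mod 17. 13⁻¹ ≡ 4 (mod 17), so λ ≡ 1.
  x = λ² - 4 - 0 = 1 - 4 ≡ 14; y = λ·(4 - 14) - 2 ≡ 5. → (14, 5)

(14, 5)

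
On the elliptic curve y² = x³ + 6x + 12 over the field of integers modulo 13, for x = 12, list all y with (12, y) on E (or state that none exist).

none

x³ + 6x + 12 = 1812 ≡ 5 (mod 13).
5 is a non-residue mod 13; no y exists.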